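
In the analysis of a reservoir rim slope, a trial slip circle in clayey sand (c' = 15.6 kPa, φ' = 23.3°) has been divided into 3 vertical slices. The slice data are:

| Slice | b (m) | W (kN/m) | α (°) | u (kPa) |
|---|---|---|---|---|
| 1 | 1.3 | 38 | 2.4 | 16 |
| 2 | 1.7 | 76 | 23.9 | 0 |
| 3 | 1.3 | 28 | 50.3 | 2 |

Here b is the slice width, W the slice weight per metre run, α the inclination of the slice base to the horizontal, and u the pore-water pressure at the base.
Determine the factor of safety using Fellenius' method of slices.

FS = 2.31

Ordinary method of slices: FS = Σ[c'·Δl_i + (W_i cosα_i − u_i·Δl_i)·tanφ'] / Σ W_i sinα_i, with Δl_i = b_i / cosα_i.
Slice 1: Δl = 1.3/cos2.4° = 1.301 m; N'_1 = 38·cos2.4° − 16·1.301 = 17.1; c'Δl = 20.30; W sinα = 1.6
Slice 2: Δl = 1.7/cos23.9° = 1.859 m; N'_2 = 76·cos23.9° − 0·1.859 = 69.5; c'Δl = 29.01; W sinα = 30.8
Slice 3: Δl = 1.3/cos50.3° = 2.035 m; N'_3 = 28·cos50.3° − 2·2.035 = 13.8; c'Δl = 31.75; W sinα = 21.5
Σc'Δl = 81.1 kN/m; ΣN' = 100.4 kN/m; ΣW sinα = 53.9 kN/m
Resisting = 81.1 + 100.4·tan23.3° = 81.1 + 43.3 = 124.3 kN/m
FS = 124.3 / 53.9 = 2.305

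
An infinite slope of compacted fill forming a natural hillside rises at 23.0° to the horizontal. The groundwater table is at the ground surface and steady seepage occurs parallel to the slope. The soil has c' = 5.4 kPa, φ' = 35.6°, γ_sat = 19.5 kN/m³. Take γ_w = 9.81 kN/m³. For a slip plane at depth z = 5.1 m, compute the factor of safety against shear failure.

With seepage parallel to the slope and the water table at the surface, the effective normal stress on the slip plane uses the buoyant unit weight γ' = γ_sat − γ_w while the driving shear stress uses γ_sat:
FS = [c' + γ' z cos²β tanφ'] / [γ_sat z sinβ cosβ]
γ' = 19.5 − 9.81 = 9.69 kN/m³
Numerator = 5.4 + 9.69·5.1·cos²23.0°·tan35.6° = 5.4 + 9.69·5.1·0.8473·0.7159 = 35.379 kPa
Denominator = 19.5·5.1·sin23.0°·cos23.0° = 19.5·5.1·0.3907·0.9205 = 35.769 kPa
FS = 35.379 / 35.769 = 0.989

FS = 0.99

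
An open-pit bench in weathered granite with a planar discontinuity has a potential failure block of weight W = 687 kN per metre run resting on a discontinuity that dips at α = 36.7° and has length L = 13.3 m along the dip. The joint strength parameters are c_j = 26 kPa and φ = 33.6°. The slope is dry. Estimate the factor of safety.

Resolving the block weight along and normal to the plane and applying the Mohr–Coulomb strength on the joint:
N' = W cosα = 687·cos36.7° = 550.8 kN/m
Driving force T = W sinα = 687·sin36.7° = 410.6 kN/m
Resisting force R = c_j·L + N'·tanφ = 26·13.3 + 550.8·tan33.6° = 345.8 + 366.0 = 711.8 kN/m
FS = R / T = 711.8 / 410.6 = 1.734

FS = 1.73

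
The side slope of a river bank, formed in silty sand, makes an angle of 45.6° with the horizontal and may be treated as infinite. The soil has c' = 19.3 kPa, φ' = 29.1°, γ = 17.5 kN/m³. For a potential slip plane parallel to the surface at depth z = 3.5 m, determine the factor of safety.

For an infinite slope with a slip plane parallel to the surface (no pore pressure): FS = [c' + γz cos²β tanφ'] / [γz sinβ cosβ].
γz = 17.5·3.5 = 61.25 kN/m²
Numerator = 19.3 + 61.25·cos²45.6°·tan29.1° = 19.3 + 61.25·0.4895·0.5566 = 35.989 kPa
Denominator = 61.25·sin45.6°·cos45.6° = 61.25·0.7145·0.6997 = 30.618 kPa
FS = 35.989 / 30.618 = 1.175

FS = 1.18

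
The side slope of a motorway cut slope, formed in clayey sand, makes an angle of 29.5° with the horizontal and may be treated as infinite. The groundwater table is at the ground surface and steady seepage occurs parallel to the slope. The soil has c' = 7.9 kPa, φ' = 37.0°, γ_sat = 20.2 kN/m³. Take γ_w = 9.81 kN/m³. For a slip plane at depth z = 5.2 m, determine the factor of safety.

With seepage parallel to the slope and the water table at the surface, the effective normal stress on the slip plane uses the buoyant unit weight γ' = γ_sat − γ_w while the driving shear stress uses γ_sat:
FS = [c' + γ' z cos²β tanφ'] / [γ_sat z sinβ cosβ]
γ' = 20.2 − 9.81 = 10.39 kN/m³
Numerator = 7.9 + 10.39·5.2·cos²29.5°·tan37.0° = 7.9 + 10.39·5.2·0.7575·0.7536 = 38.741 kPa
Denominator = 20.2·5.2·sin29.5°·cos29.5° = 20.2·5.2·0.4924·0.8704 = 45.018 kPa
FS = 38.741 / 45.018 = 0.861

FS = 0.86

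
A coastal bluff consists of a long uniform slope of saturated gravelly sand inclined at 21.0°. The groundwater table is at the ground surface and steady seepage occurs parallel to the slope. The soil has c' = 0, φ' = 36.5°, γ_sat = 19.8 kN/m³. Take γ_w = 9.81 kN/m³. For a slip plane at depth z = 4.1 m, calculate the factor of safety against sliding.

With seepage parallel to the slope and the water table at the surface, the effective normal stress on the slip plane uses the buoyant unit weight γ' = γ_sat − γ_w while the driving shear stress uses γ_sat:
FS = [c' + γ' z cos²β tanφ'] / [γ_sat z sinβ cosβ]
(For c' = 0 this reduces to FS = (γ'/γ_sat)·tanφ'/tanβ.)
γ' = 19.8 − 9.81 = 9.99 kN/m³
Numerator = 0.0 + 9.99·4.1·cos²21.0°·tan36.5° = 0.0 + 9.99·4.1·0.8716·0.7400 = 26.416 kPa
Denominator = 19.8·4.1·sin21.0°·cos21.0° = 19.8·4.1·0.3584·0.9336 = 27.160 kPa
FS = 26.416 / 27.160 = 0.973

FS = 0.97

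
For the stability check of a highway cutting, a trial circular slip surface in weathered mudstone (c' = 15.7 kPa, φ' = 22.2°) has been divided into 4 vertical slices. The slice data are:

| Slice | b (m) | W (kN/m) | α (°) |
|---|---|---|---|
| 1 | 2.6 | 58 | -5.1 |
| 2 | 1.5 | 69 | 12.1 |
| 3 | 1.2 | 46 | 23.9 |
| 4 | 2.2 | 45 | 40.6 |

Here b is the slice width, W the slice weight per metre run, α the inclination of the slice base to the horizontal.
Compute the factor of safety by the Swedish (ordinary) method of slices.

Ordinary method of slices: FS = Σ[c'·Δl_i + (W_i cosα_i)·tanφ'] / Σ W_i sinα_i, with Δl_i = b_i / cosα_i.
Slice 1: Δl = 2.6/cos(-5.1°) = 2.610 m; N'_1 = 58·cos(-5.1°) = 57.8; c'Δl = 40.98; W sinα = -5.2
Slice 2: Δl = 1.5/cos12.1° = 1.534 m; N'_2 = 69·cos12.1° = 67.5; c'Δl = 24.09; W sinα = 14.5
Slice 3: Δl = 1.2/cos23.9° = 1.313 m; N'_3 = 46·cos23.9° = 42.1; c'Δl = 20.61; W sinα = 18.6
Slice 4: Δl = 2.2/cos40.6° = 2.898 m; N'_4 = 45·cos40.6° = 34.2; c'Δl = 45.49; W sinα = 29.3
Σc'Δl = 131.2 kN/m; ΣN' = 201.5 kN/m; ΣW sinα = 57.2 kN/m
Resisting = 131.2 + 201.5·tan22.2° = 131.2 + 82.2 = 213.4 kN/m
FS = 213.4 / 57.2 = 3.729

FS = 3.73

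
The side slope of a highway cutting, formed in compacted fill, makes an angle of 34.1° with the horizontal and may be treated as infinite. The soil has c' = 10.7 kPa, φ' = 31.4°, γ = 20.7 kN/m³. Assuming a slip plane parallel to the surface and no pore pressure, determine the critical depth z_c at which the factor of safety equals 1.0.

z_c = 11.31 m

Setting FS = 1.00 in FS = [c' + γz cos²β tanφ'] / [γz sinβ cosβ] and solving for z:
z = c' / [γ cosβ (FS·sinβ − cosβ·tanφ')]
  = 10.7 / [20.7·cos34.1°·(1.00·sin34.1° − cos34.1°·tan31.4°)]
  = 10.7 / [20.7·0.8281·(1.00·0.5606 − 0.8281·0.6104)]
  = 10.7 / 0.9460 = 11.311 m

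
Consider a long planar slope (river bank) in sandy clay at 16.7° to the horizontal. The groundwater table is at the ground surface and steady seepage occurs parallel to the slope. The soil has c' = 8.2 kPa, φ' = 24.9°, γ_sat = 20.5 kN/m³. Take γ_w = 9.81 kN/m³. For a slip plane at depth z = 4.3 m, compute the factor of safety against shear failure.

With seepage parallel to the slope and the water table at the surface, the effective normal stress on the slip plane uses the buoyant unit weight γ' = γ_sat − γ_w while the driving shear stress uses γ_sat:
FS = [c' + γ' z cos²β tanφ'] / [γ_sat z sinβ cosβ]
γ' = 20.5 − 9.81 = 10.69 kN/m³
Numerator = 8.2 + 10.69·4.3·cos²16.7°·tan24.9° = 8.2 + 10.69·4.3·0.9174·0.4642 = 27.775 kPa
Denominator = 20.5·4.3·sin16.7°·cos16.7° = 20.5·4.3·0.2874·0.9578 = 24.262 kPa
FS = 27.775 / 24.262 = 1.145

FS = 1.14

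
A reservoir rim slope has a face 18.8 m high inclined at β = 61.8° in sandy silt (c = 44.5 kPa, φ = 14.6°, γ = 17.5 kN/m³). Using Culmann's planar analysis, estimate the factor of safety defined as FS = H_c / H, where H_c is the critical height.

H_c = (4c/γ) · sinβ cosφ / [1 − cos(β − φ)]
    = (4·44.5/17.5) · sin61.8°·cos14.6° / [1 − cos47.2°]
    = 10.171 · 0.8528 / 0.3206 = 27.06 m
FS = H_c / H = 27.06 / 18.8 = 1.439

FS = 1.44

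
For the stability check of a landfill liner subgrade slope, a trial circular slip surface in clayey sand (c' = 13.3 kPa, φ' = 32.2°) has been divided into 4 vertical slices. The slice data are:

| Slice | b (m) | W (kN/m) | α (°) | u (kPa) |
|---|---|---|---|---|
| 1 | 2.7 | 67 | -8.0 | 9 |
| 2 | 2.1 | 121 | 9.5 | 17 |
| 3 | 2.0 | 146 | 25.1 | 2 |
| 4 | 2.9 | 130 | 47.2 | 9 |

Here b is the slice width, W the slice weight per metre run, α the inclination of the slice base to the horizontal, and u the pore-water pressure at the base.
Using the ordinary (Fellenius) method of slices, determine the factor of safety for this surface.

Ordinary method of slices: FS = Σ[c'·Δl_i + (W_i cosα_i − u_i·Δl_i)·tanφ'] / Σ W_i sinα_i, with Δl_i = b_i / cosα_i.
Slice 1: Δl = 2.7/cos(-8.0°) = 2.727 m; N'_1 = 67·cos(-8.0°) − 9·2.727 = 41.8; c'Δl = 36.26; W sinα = -9.3
Slice 2: Δl = 2.1/cos9.5° = 2.129 m; N'_2 = 121·cos9.5° − 17·2.129 = 83.1; c'Δl = 28.32; W sinα = 20.0
Slice 3: Δl = 2.0/cos25.1° = 2.209 m; N'_3 = 146·cos25.1° − 2·2.209 = 127.8; c'Δl = 29.37; W sinα = 61.9
Slice 4: Δl = 2.9/cos47.2° = 4.268 m; N'_4 = 130·cos47.2° − 9·4.268 = 49.9; c'Δl = 56.77; W sinα = 95.4
Σc'Δl = 150.7 kN/m; ΣN' = 302.7 kN/m; ΣW sinα = 168.0 kN/m
Resisting = 150.7 + 302.7·tan32.2° = 150.7 + 190.6 = 341.3 kN/m
FS = 341.3 / 168.0 = 2.032

FS = 2.03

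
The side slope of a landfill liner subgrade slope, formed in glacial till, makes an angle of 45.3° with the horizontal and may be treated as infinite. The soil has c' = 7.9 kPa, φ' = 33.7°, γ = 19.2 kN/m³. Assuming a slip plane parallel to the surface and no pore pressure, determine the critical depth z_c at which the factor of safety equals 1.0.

z_c = 2.42 m

Setting FS = 1.00 in FS = [c' + γz cos²β tanφ'] / [γz sinβ cosβ] and solving for z:
z = c' / [γ cosβ (FS·sinβ − cosβ·tanφ')]
  = 7.9 / [19.2·cos45.3°·(1.00·sin45.3° − cos45.3°·tan33.7°)]
  = 7.9 / [19.2·0.7034·(1.00·0.7108 − 0.7034·0.6669)]
  = 7.9 / 3.2641 = 2.420 m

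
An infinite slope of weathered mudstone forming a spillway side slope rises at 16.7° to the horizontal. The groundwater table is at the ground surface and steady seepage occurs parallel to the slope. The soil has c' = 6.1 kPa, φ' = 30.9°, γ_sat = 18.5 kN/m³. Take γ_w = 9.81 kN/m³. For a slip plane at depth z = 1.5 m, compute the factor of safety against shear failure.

With seepage parallel to the slope and the water table at the surface, the effective normal stress on the slip plane uses the buoyant unit weight γ' = γ_sat − γ_w while the driving shear stress uses γ_sat:
FS = [c' + γ' z cos²β tanφ'] / [γ_sat z sinβ cosβ]
γ' = 18.5 − 9.81 = 8.69 kN/m³
Numerator = 6.1 + 8.69·1.5·cos²16.7°·tan30.9° = 6.1 + 8.69·1.5·0.9174·0.5985 = 13.257 kPa
Denominator = 18.5·1.5·sin16.7°·cos16.7° = 18.5·1.5·0.2874·0.9578 = 7.638 kPa
FS = 13.257 / 7.638 = 1.736

FS = 1.74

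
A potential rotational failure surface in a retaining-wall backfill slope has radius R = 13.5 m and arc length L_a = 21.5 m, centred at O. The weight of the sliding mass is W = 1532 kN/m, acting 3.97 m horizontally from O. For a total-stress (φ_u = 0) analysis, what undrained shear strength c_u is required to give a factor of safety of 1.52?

c_u = 31.9 kPa

FS = c_u·L_a·R / (W·d), so c_u = FS·W·d / (L_a·R).
c_u = 1.52·1532·3.97 / (21.50·13.5) = 9244.7 / 290.25 = 31.85 kPa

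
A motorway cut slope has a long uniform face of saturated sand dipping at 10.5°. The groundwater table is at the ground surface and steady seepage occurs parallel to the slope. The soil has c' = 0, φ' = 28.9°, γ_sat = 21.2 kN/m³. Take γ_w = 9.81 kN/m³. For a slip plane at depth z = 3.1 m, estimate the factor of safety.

With seepage parallel to the slope and the water table at the surface, the effective normal stress on the slip plane uses the buoyant unit weight γ' = γ_sat − γ_w while the driving shear stress uses γ_sat:
FS = [c' + γ' z cos²β tanφ'] / [γ_sat z sinβ cosβ]
(For c' = 0 this reduces to FS = (γ'/γ_sat)·tanφ'/tanβ.)
γ' = 21.2 − 9.81 = 11.39 kN/m³
Numerator = 0.0 + 11.39·3.1·cos²10.5°·tan28.9° = 0.0 + 11.39·3.1·0.9668·0.5520 = 18.844 kPa
Denominator = 21.2·3.1·sin10.5°·cos10.5° = 21.2·3.1·0.1822·0.9833 = 11.776 kPa
FS = 18.844 / 11.776 = 1.600

FS = 1.60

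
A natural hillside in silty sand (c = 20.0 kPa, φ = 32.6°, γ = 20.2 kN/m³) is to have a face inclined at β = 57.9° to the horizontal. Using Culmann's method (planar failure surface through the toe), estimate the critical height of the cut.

Culmann's analysis gives the critical failure plane at α_cr = (β + φ)/2 = (57.9 + 32.6)/2 = 45.2°, and the critical height
H_c = (4c/γ) · sinβ cosφ / [1 − cos(β − φ)]
    = (4·20.0/20.2) · sin57.9°·cos32.6° / [1 − cos(25.3°)]
    = 3.960 · 0.8471·0.8425 / [1 − 0.9041]
    = 3.960 · 0.7137 / 0.0959
    = 29.47 m

H_c = 29.47 m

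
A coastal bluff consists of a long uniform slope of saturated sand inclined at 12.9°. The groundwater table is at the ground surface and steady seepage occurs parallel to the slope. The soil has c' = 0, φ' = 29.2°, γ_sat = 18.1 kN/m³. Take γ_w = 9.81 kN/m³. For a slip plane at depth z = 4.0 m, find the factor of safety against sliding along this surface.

With seepage parallel to the slope and the water table at the surface, the effective normal stress on the slip plane uses the buoyant unit weight γ' = γ_sat − γ_w while the driving shear stress uses γ_sat:
FS = [c' + γ' z cos²β tanφ'] / [γ_sat z sinβ cosβ]
(For c' = 0 this reduces to FS = (γ'/γ_sat)·tanφ'/tanβ.)
γ' = 18.1 − 9.81 = 8.29 kN/m³
Numerator = 0.0 + 8.29·4.0·cos²12.9°·tan29.2° = 0.0 + 8.29·4.0·0.9502·0.5589 = 17.609 kPa
Denominator = 18.1·4.0·sin12.9°·cos12.9° = 18.1·4.0·0.2233·0.9748 = 15.755 kPa
FS = 17.609 / 15.755 = 1.118

FS = 1.12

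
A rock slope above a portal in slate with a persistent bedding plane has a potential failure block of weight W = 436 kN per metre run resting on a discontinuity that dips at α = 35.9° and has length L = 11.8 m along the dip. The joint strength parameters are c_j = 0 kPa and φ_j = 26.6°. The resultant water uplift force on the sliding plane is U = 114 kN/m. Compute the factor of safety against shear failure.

FS = 0.47

Resolving the block weight along and normal to the plane and applying the Mohr–Coulomb strength on the joint:
N' = W cosα − U = 436·cos35.9° − 114 = 239.2 kN/m
Driving force T = W sinα = 436·sin35.9° = 255.7 kN/m
Resisting force R = c_j·L + N'·tanφ_j = 0·11.8 + 239.2·tan26.6° = 0.0 + 119.8 = 119.8 kN/m
FS = R / T = 119.8 / 255.7 = 0.468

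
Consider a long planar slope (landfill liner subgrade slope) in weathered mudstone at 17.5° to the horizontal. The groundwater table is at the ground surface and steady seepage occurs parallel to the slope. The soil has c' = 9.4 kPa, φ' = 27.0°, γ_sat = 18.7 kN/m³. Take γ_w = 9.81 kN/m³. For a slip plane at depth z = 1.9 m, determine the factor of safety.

FS = 1.69

With seepage parallel to the slope and the water table at the surface, the effective normal stress on the slip plane uses the buoyant unit weight γ' = γ_sat − γ_w while the driving shear stress uses γ_sat:
FS = [c' + γ' z cos²β tanφ'] / [γ_sat z sinβ cosβ]
γ' = 18.7 − 9.81 = 8.89 kN/m³
Numerator = 9.4 + 8.89·1.9·cos²17.5°·tan27.0° = 9.4 + 8.89·1.9·0.9096·0.5095 = 17.228 kPa
Denominator = 18.7·1.9·sin17.5°·cos17.5° = 18.7·1.9·0.3007·0.9537 = 10.190 kPa
FS = 17.228 / 10.190 = 1.691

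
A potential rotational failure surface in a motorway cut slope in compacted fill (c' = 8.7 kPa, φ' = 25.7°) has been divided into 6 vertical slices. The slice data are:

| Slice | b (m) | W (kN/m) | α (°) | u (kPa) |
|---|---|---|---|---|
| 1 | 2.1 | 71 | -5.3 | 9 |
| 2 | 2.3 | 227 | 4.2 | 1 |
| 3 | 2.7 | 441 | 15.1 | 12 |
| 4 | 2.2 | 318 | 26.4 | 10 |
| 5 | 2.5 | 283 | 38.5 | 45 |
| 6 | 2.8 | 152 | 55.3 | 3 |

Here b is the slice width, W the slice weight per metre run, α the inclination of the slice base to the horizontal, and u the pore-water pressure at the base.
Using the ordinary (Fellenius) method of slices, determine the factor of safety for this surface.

Ordinary method of slices: FS = Σ[c'·Δl_i + (W_i cosα_i − u_i·Δl_i)·tanφ'] / Σ W_i sinα_i, with Δl_i = b_i / cosα_i.
Slice 1: Δl = 2.1/cos(-5.3°) = 2.109 m; N'_1 = 71·cos(-5.3°) − 9·2.109 = 51.7; c'Δl = 18.35; W sinα = -6.6
Slice 2: Δl = 2.3/cos4.2° = 2.306 m; N'_2 = 227·cos4.2° − 1·2.306 = 224.1; c'Δl = 20.06; W sinα = 16.6
Slice 3: Δl = 2.7/cos15.1° = 2.797 m; N'_3 = 441·cos15.1° − 12·2.797 = 392.2; c'Δl = 24.33; W sinα = 114.9
Slice 4: Δl = 2.2/cos26.4° = 2.456 m; N'_4 = 318·cos26.4° − 10·2.456 = 260.3; c'Δl = 21.37; W sinα = 141.4
Slice 5: Δl = 2.5/cos38.5° = 3.194 m; N'_5 = 283·cos38.5° − 45·3.194 = 77.7; c'Δl = 27.79; W sinα = 176.2
Slice 6: Δl = 2.8/cos55.3° = 4.918 m; N'_6 = 152·cos55.3° − 3·4.918 = 71.8; c'Δl = 42.79; W sinα = 125.0
Σc'Δl = 154.7 kN/m; ΣN' = 1077.8 kN/m; ΣW sinα = 567.5 kN/m
Resisting = 154.7 + 1077.8·tan25.7° = 154.7 + 518.7 = 673.4 kN/m
FS = 673.4 / 567.5 = 1.187

FS = 1.19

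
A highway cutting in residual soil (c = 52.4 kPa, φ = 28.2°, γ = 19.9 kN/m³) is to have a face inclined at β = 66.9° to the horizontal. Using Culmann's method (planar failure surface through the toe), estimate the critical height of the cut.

H_c = 38.89 m

Culmann's analysis gives the critical failure plane at α_cr = (β + φ)/2 = (66.9 + 28.2)/2 = 47.6°, and the critical height
H_c = (4c/γ) · sinβ cosφ / [1 − cos(β − φ)]
    = (4·52.4/19.9) · sin66.9°·cos28.2° / [1 − cos(38.7°)]
    = 10.533 · 0.9198·0.8813 / [1 − 0.7804]
    = 10.533 · 0.8106 / 0.2196
    = 38.89 m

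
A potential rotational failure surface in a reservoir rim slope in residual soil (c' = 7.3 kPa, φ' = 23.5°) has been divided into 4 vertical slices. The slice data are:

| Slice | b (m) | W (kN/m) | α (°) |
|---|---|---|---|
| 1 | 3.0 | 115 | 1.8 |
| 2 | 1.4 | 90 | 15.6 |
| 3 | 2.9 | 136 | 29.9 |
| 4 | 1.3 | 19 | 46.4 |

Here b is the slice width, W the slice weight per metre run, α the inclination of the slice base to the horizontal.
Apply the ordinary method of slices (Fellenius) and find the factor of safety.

FS = 1.97

Ordinary method of slices: FS = Σ[c'·Δl_i + (W_i cosα_i)·tanφ'] / Σ W_i sinα_i, with Δl_i = b_i / cosα_i.
Slice 1: Δl = 3.0/cos1.8° = 3.001 m; N'_1 = 115·cos1.8° = 114.9; c'Δl = 21.91; W sinα = 3.6
Slice 2: Δl = 1.4/cos15.6° = 1.454 m; N'_2 = 90·cos15.6° = 86.7; c'Δl = 10.61; W sinα = 24.2
Slice 3: Δl = 2.9/cos29.9° = 3.345 m; N'_3 = 136·cos29.9° = 117.9; c'Δl = 24.42; W sinα = 67.8
Slice 4: Δl = 1.3/cos46.4° = 1.885 m; N'_4 = 19·cos46.4° = 13.1; c'Δl = 13.76; W sinα = 13.8
Σc'Δl = 70.7 kN/m; ΣN' = 332.6 kN/m; ΣW sinα = 109.4 kN/m
Resisting = 70.7 + 332.6·tan23.5° = 70.7 + 144.6 = 215.3 kN/m
FS = 215.3 / 109.4 = 1.969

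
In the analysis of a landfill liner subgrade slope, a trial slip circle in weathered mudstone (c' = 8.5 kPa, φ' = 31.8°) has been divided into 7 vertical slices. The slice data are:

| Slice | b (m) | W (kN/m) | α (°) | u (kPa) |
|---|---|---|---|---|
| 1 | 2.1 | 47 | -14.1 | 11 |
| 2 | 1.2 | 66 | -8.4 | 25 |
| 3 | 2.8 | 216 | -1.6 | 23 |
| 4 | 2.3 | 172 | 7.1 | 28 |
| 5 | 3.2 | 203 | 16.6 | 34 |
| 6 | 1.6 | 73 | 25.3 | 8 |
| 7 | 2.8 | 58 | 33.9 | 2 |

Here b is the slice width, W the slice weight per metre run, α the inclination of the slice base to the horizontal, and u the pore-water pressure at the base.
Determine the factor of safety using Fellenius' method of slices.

Ordinary method of slices: FS = Σ[c'·Δl_i + (W_i cosα_i − u_i·Δl_i)·tanφ'] / Σ W_i sinα_i, with Δl_i = b_i / cosα_i.
Slice 1: Δl = 2.1/cos(-14.1°) = 2.165 m; N'_1 = 47·cos(-14.1°) − 11·2.165 = 21.8; c'Δl = 18.40; W sinα = -11.4
Slice 2: Δl = 1.2/cos(-8.4°) = 1.213 m; N'_2 = 66·cos(-8.4°) − 25·1.213 = 35.0; c'Δl = 10.31; W sinα = -9.6
Slice 3: Δl = 2.8/cos(-1.6°) = 2.801 m; N'_3 = 216·cos(-1.6°) − 23·2.801 = 151.5; c'Δl = 23.81; W sinα = -6.0
Slice 4: Δl = 2.3/cos7.1° = 2.318 m; N'_4 = 172·cos7.1° − 28·2.318 = 105.8; c'Δl = 19.70; W sinα = 21.3
Slice 5: Δl = 3.2/cos16.6° = 3.339 m; N'_5 = 203·cos16.6° − 34·3.339 = 81.0; c'Δl = 28.38; W sinα = 58.0
Slice 6: Δl = 1.6/cos25.3° = 1.770 m; N'_6 = 73·cos25.3° − 8·1.770 = 51.8; c'Δl = 15.04; W sinα = 31.2
Slice 7: Δl = 2.8/cos33.9° = 3.373 m; N'_7 = 58·cos33.9° − 2·3.373 = 41.4; c'Δl = 28.67; W sinα = 32.3
Σc'Δl = 144.3 kN/m; ΣN' = 488.2 kN/m; ΣW sinα = 115.7 kN/m
Resisting = 144.3 + 488.2·tan31.8° = 144.3 + 302.7 = 447.1 kN/m
FS = 447.1 / 115.7 = 3.865

FS = 3.86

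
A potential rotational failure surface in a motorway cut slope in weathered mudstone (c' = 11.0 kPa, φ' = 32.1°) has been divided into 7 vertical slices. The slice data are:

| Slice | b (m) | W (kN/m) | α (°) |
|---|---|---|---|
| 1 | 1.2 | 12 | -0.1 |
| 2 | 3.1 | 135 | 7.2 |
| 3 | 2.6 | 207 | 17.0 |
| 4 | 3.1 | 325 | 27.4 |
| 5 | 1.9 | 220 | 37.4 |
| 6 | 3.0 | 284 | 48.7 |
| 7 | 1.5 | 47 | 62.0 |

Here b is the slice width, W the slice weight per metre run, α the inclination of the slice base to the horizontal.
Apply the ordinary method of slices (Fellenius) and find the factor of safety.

Ordinary method of slices: FS = Σ[c'·Δl_i + (W_i cosα_i)·tanφ'] / Σ W_i sinα_i, with Δl_i = b_i / cosα_i.
Slice 1: Δl = 1.2/cos(-0.1°) = 1.200 m; N'_1 = 12·cos(-0.1°) = 12.0; c'Δl = 13.20; W sinα = -0.0
Slice 2: Δl = 3.1/cos7.2° = 3.125 m; N'_2 = 135·cos7.2° = 133.9; c'Δl = 34.37; W sinα = 16.9
Slice 3: Δl = 2.6/cos17.0° = 2.719 m; N'_3 = 207·cos17.0° = 198.0; c'Δl = 29.91; W sinα = 60.5
Slice 4: Δl = 3.1/cos27.4° = 3.492 m; N'_4 = 325·cos27.4° = 288.5; c'Δl = 38.41; W sinα = 149.6
Slice 5: Δl = 1.9/cos37.4° = 2.392 m; N'_5 = 220·cos37.4° = 174.8; c'Δl = 26.31; W sinα = 133.6
Slice 6: Δl = 3.0/cos48.7° = 4.545 m; N'_6 = 284·cos48.7° = 187.4; c'Δl = 50.00; W sinα = 213.4
Slice 7: Δl = 1.5/cos62.0° = 3.195 m; N'_7 = 47·cos62.0° = 22.1; c'Δl = 35.15; W sinα = 41.5
Σc'Δl = 227.3 kN/m; ΣN' = 1016.7 kN/m; ΣW sinα = 615.5 kN/m
Resisting = 227.3 + 1016.7·tan32.1° = 227.3 + 637.8 = 865.1 kN/m
FS = 865.1 / 615.5 = 1.406

FS = 1.41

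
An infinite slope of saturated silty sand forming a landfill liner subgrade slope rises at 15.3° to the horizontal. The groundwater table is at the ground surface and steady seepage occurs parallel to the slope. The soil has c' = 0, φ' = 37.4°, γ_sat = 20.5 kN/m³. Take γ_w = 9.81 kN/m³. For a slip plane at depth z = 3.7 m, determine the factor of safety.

FS = 1.46

With seepage parallel to the slope and the water table at the surface, the effective normal stress on the slip plane uses the buoyant unit weight γ' = γ_sat − γ_w while the driving shear stress uses γ_sat:
FS = [c' + γ' z cos²β tanφ'] / [γ_sat z sinβ cosβ]
(For c' = 0 this reduces to FS = (γ'/γ_sat)·tanφ'/tanβ.)
γ' = 20.5 − 9.81 = 10.69 kN/m³
Numerator = 0.0 + 10.69·3.7·cos²15.3°·tan37.4° = 0.0 + 10.69·3.7·0.9304·0.7646 = 28.135 kPa
Denominator = 20.5·3.7·sin15.3°·cos15.3° = 20.5·3.7·0.2639·0.9646 = 19.305 kPa
FS = 28.135 / 19.305 = 1.457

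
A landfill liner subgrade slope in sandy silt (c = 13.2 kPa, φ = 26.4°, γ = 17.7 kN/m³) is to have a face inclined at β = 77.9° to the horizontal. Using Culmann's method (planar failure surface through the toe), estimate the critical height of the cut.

Culmann's analysis gives the critical failure plane at α_cr = (β + φ)/2 = (77.9 + 26.4)/2 = 52.2°, and the critical height
H_c = (4c/γ) · sinβ cosφ / [1 − cos(β − φ)]
    = (4·13.2/17.7) · sin77.9°·cos26.4° / [1 − cos(51.5°)]
    = 2.983 · 0.9778·0.8957 / [1 − 0.6225]
    = 2.983 · 0.8758 / 0.3775
    = 6.92 m

H_c = 6.92 m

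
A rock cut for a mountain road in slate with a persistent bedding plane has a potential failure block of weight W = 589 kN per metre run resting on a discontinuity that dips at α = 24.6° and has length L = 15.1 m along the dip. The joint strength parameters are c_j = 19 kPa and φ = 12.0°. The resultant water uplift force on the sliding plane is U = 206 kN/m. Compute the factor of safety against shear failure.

Resolving the block weight along and normal to the plane and applying the Mohr–Coulomb strength on the joint:
N' = W cosα − U = 589·cos24.6° − 206 = 329.5 kN/m
Driving force T = W sinα = 589·sin24.6° = 245.2 kN/m
Resisting force R = c_j·L + N'·tanφ = 19·15.1 + 329.5·tan12.0° = 286.9 + 70.0 = 356.9 kN/m
FS = R / T = 356.9 / 245.2 = 1.456

FS = 1.46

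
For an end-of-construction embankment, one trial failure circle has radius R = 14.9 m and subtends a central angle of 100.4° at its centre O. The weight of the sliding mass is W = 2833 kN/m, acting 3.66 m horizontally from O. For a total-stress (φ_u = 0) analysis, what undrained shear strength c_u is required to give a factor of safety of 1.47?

c_u = 39.2 kPa

FS = c_u·L_a·R / (W·d), so c_u = FS·W·d / (L_a·R).
Arc length L_a = R·θ = 14.9·(100.4°·π/180) = 14.9·1.7523 = 26.11 m
c_u = 1.47·2833·3.66 / (26.11·14.9) = 15242.1 / 389.03 = 39.18 kPa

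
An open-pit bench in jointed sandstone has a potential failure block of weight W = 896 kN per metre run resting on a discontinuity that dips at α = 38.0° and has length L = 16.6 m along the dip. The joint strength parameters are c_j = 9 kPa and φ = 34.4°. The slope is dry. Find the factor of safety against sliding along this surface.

FS = 1.15

Resolving the block weight along and normal to the plane and applying the Mohr–Coulomb strength on the joint:
N' = W cosα = 896·cos38.0° = 706.1 kN/m
Driving force T = W sinα = 896·sin38.0° = 551.6 kN/m
Resisting force R = c_j·L + N'·tanφ = 9·16.6 + 706.1·tan34.4° = 149.4 + 483.4 = 632.8 kN/m
FS = R / T = 632.8 / 551.6 = 1.147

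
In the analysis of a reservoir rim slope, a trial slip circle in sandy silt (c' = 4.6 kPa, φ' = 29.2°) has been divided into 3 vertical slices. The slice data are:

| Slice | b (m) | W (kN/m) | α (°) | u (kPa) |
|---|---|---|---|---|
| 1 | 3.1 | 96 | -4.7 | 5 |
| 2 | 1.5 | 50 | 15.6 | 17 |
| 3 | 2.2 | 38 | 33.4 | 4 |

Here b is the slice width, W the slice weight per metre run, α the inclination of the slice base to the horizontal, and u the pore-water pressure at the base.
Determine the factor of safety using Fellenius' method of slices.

Ordinary method of slices: FS = Σ[c'·Δl_i + (W_i cosα_i − u_i·Δl_i)·tanφ'] / Σ W_i sinα_i, with Δl_i = b_i / cosα_i.
Slice 1: Δl = 3.1/cos(-4.7°) = 3.110 m; N'_1 = 96·cos(-4.7°) − 5·3.110 = 80.1; c'Δl = 14.31; W sinα = -7.9
Slice 2: Δl = 1.5/cos15.6° = 1.557 m; N'_2 = 50·cos15.6° − 17·1.557 = 21.7; c'Δl = 7.16; W sinα = 13.4
Slice 3: Δl = 2.2/cos33.4° = 2.635 m; N'_3 = 38·cos33.4° − 4·2.635 = 21.2; c'Δl = 12.12; W sinα = 20.9
Σc'Δl = 33.6 kN/m; ΣN' = 123.0 kN/m; ΣW sinα = 26.5 kN/m
Resisting = 33.6 + 123.0·tan29.2° = 33.6 + 68.7 = 102.3 kN/m
FS = 102.3 / 26.5 = 3.862

FS = 3.86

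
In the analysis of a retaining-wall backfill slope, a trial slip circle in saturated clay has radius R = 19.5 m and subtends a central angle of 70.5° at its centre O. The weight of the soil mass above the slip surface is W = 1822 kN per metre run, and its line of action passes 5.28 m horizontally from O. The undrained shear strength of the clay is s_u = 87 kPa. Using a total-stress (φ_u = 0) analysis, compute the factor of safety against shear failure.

Taking moments about the centre O, the resisting moment is provided by the undrained shear strength acting along the arc:
Arc length L_a = R·θ = 19.5·(70.5°·π/180) = 19.5·1.2305 = 23.99 m
M_R = s_u·L_a·R = 87·23.99·19.5 = 40705.7 kN·m/m
M_D = W·d = 1822·5.28 = 9620.2 kN·m/m
FS = M_R / M_D = 40705.7 / 9620.2 = 4.231

FS = 4.23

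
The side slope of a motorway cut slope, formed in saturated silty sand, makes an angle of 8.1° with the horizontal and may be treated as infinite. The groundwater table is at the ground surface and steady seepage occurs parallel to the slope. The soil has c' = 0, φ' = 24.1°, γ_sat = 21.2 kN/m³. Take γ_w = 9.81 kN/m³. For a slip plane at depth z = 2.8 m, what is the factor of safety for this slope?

FS = 1.69

With seepage parallel to the slope and the water table at the surface, the effective normal stress on the slip plane uses the buoyant unit weight γ' = γ_sat − γ_w while the driving shear stress uses γ_sat:
FS = [c' + γ' z cos²β tanφ'] / [γ_sat z sinβ cosβ]
(For c' = 0 this reduces to FS = (γ'/γ_sat)·tanφ'/tanβ.)
γ' = 21.2 − 9.81 = 11.39 kN/m³
Numerator = 0.0 + 11.39·2.8·cos²8.1°·tan24.1° = 0.0 + 11.39·2.8·0.9801·0.4473 = 13.983 kPa
Denominator = 21.2·2.8·sin8.1°·cos8.1° = 21.2·2.8·0.1409·0.9900 = 8.280 kPa
FS = 13.983 / 8.280 = 1.689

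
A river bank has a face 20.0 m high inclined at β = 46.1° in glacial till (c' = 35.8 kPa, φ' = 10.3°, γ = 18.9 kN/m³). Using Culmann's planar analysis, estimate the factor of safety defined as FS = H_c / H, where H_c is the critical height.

FS = 1.42

H_c = (4c'/γ) · sinβ cosφ' / [1 − cos(β − φ')]
    = (4·35.8/18.9) · sin46.1°·cos10.3° / [1 − cos35.8°]
    = 7.577 · 0.7089 / 0.1889 = 28.43 m
FS = H_c / H = 28.43 / 20.0 = 1.421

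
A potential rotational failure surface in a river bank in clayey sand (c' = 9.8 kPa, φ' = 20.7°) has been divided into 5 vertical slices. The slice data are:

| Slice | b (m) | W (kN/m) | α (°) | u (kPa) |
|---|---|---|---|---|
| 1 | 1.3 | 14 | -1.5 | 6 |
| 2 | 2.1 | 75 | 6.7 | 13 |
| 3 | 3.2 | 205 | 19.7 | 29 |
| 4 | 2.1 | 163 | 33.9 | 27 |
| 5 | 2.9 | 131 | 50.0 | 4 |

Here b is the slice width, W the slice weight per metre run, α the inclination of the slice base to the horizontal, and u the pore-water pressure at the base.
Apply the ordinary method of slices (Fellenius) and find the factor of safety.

FS = 0.90

Ordinary method of slices: FS = Σ[c'·Δl_i + (W_i cosα_i − u_i·Δl_i)·tanφ'] / Σ W_i sinα_i, with Δl_i = b_i / cosα_i.
Slice 1: Δl = 1.3/cos(-1.5°) = 1.300 m; N'_1 = 14·cos(-1.5°) − 6·1.300 = 6.2; c'Δl = 12.74; W sinα = -0.4
Slice 2: Δl = 2.1/cos6.7° = 2.114 m; N'_2 = 75·cos6.7° − 13·2.114 = 47.0; c'Δl = 20.72; W sinα = 8.8
Slice 3: Δl = 3.2/cos19.7° = 3.399 m; N'_3 = 205·cos19.7° − 29·3.399 = 94.4; c'Δl = 33.31; W sinα = 69.1
Slice 4: Δl = 2.1/cos33.9° = 2.530 m; N'_4 = 163·cos33.9° − 27·2.530 = 67.0; c'Δl = 24.79; W sinα = 90.9
Slice 5: Δl = 2.9/cos50.0° = 4.512 m; N'_5 = 131·cos50.0° − 4·4.512 = 66.2; c'Δl = 44.21; W sinα = 100.4
Σc'Δl = 135.8 kN/m; ΣN' = 280.8 kN/m; ΣW sinα = 268.8 kN/m
Resisting = 135.8 + 280.8·tan20.7° = 135.8 + 106.1 = 241.9 kN/m
FS = 241.9 / 268.8 = 0.900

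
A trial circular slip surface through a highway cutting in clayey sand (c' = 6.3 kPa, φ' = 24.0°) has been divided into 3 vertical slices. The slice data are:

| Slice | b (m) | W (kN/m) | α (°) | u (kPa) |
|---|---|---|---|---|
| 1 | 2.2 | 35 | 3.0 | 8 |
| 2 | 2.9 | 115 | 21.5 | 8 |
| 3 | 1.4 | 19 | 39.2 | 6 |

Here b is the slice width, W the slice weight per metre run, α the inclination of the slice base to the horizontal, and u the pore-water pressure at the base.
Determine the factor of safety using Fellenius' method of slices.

FS = 1.62

Ordinary method of slices: FS = Σ[c'·Δl_i + (W_i cosα_i − u_i·Δl_i)·tanφ'] / Σ W_i sinα_i, with Δl_i = b_i / cosα_i.
Slice 1: Δl = 2.2/cos3.0° = 2.203 m; N'_1 = 35·cos3.0° − 8·2.203 = 17.3; c'Δl = 13.88; W sinα = 1.8
Slice 2: Δl = 2.9/cos21.5° = 3.117 m; N'_2 = 115·cos21.5° − 8·3.117 = 82.1; c'Δl = 19.64; W sinα = 42.1
Slice 3: Δl = 1.4/cos39.2° = 1.807 m; N'_3 = 19·cos39.2° − 6·1.807 = 3.9; c'Δl = 11.38; W sinα = 12.0
Σc'Δl = 44.9 kN/m; ΣN' = 103.3 kN/m; ΣW sinα = 56.0 kN/m
Resisting = 44.9 + 103.3·tan24.0° = 44.9 + 46.0 = 90.9 kN/m
FS = 90.9 / 56.0 = 1.623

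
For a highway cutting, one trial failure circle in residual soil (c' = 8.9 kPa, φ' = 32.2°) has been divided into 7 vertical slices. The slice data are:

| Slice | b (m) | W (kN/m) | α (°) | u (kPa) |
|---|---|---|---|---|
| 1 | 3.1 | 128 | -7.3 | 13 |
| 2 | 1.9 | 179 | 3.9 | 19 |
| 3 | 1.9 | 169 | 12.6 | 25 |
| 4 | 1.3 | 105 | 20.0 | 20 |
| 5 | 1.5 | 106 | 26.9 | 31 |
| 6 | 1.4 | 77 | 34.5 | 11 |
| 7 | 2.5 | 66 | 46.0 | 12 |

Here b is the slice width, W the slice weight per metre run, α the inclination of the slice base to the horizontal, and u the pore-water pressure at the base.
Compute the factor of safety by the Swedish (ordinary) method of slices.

FS = 2.19

Ordinary method of slices: FS = Σ[c'·Δl_i + (W_i cosα_i − u_i·Δl_i)·tanφ'] / Σ W_i sinα_i, with Δl_i = b_i / cosα_i.
Slice 1: Δl = 3.1/cos(-7.3°) = 3.125 m; N'_1 = 128·cos(-7.3°) − 13·3.125 = 86.3; c'Δl = 27.82; W sinα = -16.3
Slice 2: Δl = 1.9/cos3.9° = 1.904 m; N'_2 = 179·cos3.9° − 19·1.904 = 142.4; c'Δl = 16.95; W sinα = 12.2
Slice 3: Δl = 1.9/cos12.6° = 1.947 m; N'_3 = 169·cos12.6° − 25·1.947 = 116.3; c'Δl = 17.33; W sinα = 36.9
Slice 4: Δl = 1.3/cos20.0° = 1.383 m; N'_4 = 105·cos20.0° − 20·1.383 = 71.0; c'Δl = 12.31; W sinα = 35.9
Slice 5: Δl = 1.5/cos26.9° = 1.682 m; N'_5 = 106·cos26.9° − 31·1.682 = 42.4; c'Δl = 14.97; W sinα = 48.0
Slice 6: Δl = 1.4/cos34.5° = 1.699 m; N'_6 = 77·cos34.5° − 11·1.699 = 44.8; c'Δl = 15.12; W sinα = 43.6
Slice 7: Δl = 2.5/cos46.0° = 3.599 m; N'_7 = 66·cos46.0° − 12·3.599 = 2.7; c'Δl = 32.03; W sinα = 47.5
Σc'Δl = 136.5 kN/m; ΣN' = 505.8 kN/m; ΣW sinα = 207.7 kN/m
Resisting = 136.5 + 505.8·tan32.2° = 136.5 + 318.5 = 455.1 kN/m
FS = 455.1 / 207.7 = 2.191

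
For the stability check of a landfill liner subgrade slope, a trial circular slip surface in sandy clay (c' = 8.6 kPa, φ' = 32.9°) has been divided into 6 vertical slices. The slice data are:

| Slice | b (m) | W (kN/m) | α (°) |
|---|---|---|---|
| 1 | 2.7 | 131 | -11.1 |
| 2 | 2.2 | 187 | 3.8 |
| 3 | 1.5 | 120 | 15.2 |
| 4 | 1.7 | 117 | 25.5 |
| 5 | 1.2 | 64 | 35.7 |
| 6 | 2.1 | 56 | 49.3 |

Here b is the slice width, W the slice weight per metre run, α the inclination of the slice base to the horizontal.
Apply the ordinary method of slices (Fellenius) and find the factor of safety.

Ordinary method of slices: FS = Σ[c'·Δl_i + (W_i cosα_i)·tanφ'] / Σ W_i sinα_i, with Δl_i = b_i / cosα_i.
Slice 1: Δl = 2.7/cos(-11.1°) = 2.751 m; N'_1 = 131·cos(-11.1°) = 128.5; c'Δl = 23.66; W sinα = -25.2
Slice 2: Δl = 2.2/cos3.8° = 2.205 m; N'_2 = 187·cos3.8° = 186.6; c'Δl = 18.96; W sinα = 12.4
Slice 3: Δl = 1.5/cos15.2° = 1.554 m; N'_3 = 120·cos15.2° = 115.8; c'Δl = 13.37; W sinα = 31.5
Slice 4: Δl = 1.7/cos25.5° = 1.883 m; N'_4 = 117·cos25.5° = 105.6; c'Δl = 16.20; W sinα = 50.4
Slice 5: Δl = 1.2/cos35.7° = 1.478 m; N'_5 = 64·cos35.7° = 52.0; c'Δl = 12.71; W sinα = 37.3
Slice 6: Δl = 2.1/cos49.3° = 3.220 m; N'_6 = 56·cos49.3° = 36.5; c'Δl = 27.70; W sinα = 42.5
Σc'Δl = 112.6 kN/m; ΣN' = 625.0 kN/m; ΣW sinα = 148.8 kN/m
Resisting = 112.6 + 625.0·tan32.9° = 112.6 + 404.4 = 516.9 kN/m
FS = 516.9 / 148.8 = 3.474

FS = 3.47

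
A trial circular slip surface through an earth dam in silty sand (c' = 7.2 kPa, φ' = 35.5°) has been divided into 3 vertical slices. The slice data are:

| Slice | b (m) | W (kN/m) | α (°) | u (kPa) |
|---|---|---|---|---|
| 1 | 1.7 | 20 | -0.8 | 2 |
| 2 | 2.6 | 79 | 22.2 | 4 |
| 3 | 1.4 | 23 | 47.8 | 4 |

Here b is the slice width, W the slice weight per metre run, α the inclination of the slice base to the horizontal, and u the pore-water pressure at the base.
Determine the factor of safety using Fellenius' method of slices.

FS = 2.33

Ordinary method of slices: FS = Σ[c'·Δl_i + (W_i cosα_i − u_i·Δl_i)·tanφ'] / Σ W_i sinα_i, with Δl_i = b_i / cosα_i.
Slice 1: Δl = 1.7/cos(-0.8°) = 1.700 m; N'_1 = 20·cos(-0.8°) − 2·1.700 = 16.6; c'Δl = 12.24; W sinα = -0.3
Slice 2: Δl = 2.6/cos22.2° = 2.808 m; N'_2 = 79·cos22.2° − 4·2.808 = 61.9; c'Δl = 20.22; W sinα = 29.8
Slice 3: Δl = 1.4/cos47.8° = 2.084 m; N'_3 = 23·cos47.8° − 4·2.084 = 7.1; c'Δl = 15.01; W sinα = 17.0
Σc'Δl = 47.5 kN/m; ΣN' = 85.6 kN/m; ΣW sinα = 46.6 kN/m
Resisting = 47.5 + 85.6·tan35.5° = 47.5 + 61.1 = 108.5 kN/m
FS = 108.5 / 46.6 = 2.329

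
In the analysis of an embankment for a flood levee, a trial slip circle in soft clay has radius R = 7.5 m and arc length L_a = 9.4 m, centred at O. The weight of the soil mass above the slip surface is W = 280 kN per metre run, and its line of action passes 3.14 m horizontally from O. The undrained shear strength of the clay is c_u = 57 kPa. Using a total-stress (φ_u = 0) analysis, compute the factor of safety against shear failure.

FS = 4.57

Taking moments about the centre O, the resisting moment is provided by the undrained shear strength acting along the arc:
M_R = c_u·L_a·R = 57·9.40·7.5 = 4018.5 kN·m/m
M_D = W·d = 280·3.14 = 879.2 kN·m/m
FS = M_R / M_D = 4018.5 / 879.2 = 4.571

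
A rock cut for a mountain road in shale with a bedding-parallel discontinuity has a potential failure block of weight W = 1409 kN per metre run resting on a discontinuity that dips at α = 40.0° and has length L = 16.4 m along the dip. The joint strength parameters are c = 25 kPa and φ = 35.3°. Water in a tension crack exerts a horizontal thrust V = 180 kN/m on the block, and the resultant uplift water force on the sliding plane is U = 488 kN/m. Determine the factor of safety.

FS = 0.72

Resolving the block weight along and normal to the plane and applying the Mohr–Coulomb strength on the joint:
N' = W cosα − U − V sinα = 1409·cos40.0° − 488 − 180·sin40.0° = 475.7 kN/m
Driving force T = W sinα + V cosα = 1409·sin40.0° + 180·cos40.0° = 1043.6 kN/m
Resisting force R = c·L + N'·tanφ = 25·16.4 + 475.7·tan35.3° = 410.0 + 336.8 = 746.8 kN/m
FS = R / T = 746.8 / 1043.6 = 0.716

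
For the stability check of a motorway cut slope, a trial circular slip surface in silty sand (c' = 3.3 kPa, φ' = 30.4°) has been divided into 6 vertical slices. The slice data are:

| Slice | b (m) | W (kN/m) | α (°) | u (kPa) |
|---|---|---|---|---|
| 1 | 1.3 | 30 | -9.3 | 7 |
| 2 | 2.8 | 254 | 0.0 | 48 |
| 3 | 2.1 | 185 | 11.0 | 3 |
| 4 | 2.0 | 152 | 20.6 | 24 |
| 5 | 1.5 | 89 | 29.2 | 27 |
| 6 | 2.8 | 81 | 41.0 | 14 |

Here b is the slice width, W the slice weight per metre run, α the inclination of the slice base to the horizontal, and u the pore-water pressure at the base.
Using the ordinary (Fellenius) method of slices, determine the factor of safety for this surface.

Ordinary method of slices: FS = Σ[c'·Δl_i + (W_i cosα_i − u_i·Δl_i)·tanφ'] / Σ W_i sinα_i, with Δl_i = b_i / cosα_i.
Slice 1: Δl = 1.3/cos(-9.3°) = 1.317 m; N'_1 = 30·cos(-9.3°) − 7·1.317 = 20.4; c'Δl = 4.35; W sinα = -4.8
Slice 2: Δl = 2.8/cos0.0° = 2.800 m; N'_2 = 254·cos0.0° − 48·2.800 = 119.6; c'Δl = 9.24; W sinα = 0.0
Slice 3: Δl = 2.1/cos11.0° = 2.139 m; N'_3 = 185·cos11.0° − 3·2.139 = 175.2; c'Δl = 7.06; W sinα = 35.3
Slice 4: Δl = 2.0/cos20.6° = 2.137 m; N'_4 = 152·cos20.6° − 24·2.137 = 91.0; c'Δl = 7.05; W sinα = 53.5
Slice 5: Δl = 1.5/cos29.2° = 1.718 m; N'_5 = 89·cos29.2° − 27·1.718 = 31.3; c'Δl = 5.67; W sinα = 43.4
Slice 6: Δl = 2.8/cos41.0° = 3.710 m; N'_6 = 81·cos41.0° − 14·3.710 = 9.2; c'Δl = 12.24; W sinα = 53.1
Σc'Δl = 45.6 kN/m; ΣN' = 446.7 kN/m; ΣW sinα = 180.5 kN/m
Resisting = 45.6 + 446.7·tan30.4° = 45.6 + 262.1 = 307.7 kN/m
FS = 307.7 / 180.5 = 1.705

FS = 1.70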